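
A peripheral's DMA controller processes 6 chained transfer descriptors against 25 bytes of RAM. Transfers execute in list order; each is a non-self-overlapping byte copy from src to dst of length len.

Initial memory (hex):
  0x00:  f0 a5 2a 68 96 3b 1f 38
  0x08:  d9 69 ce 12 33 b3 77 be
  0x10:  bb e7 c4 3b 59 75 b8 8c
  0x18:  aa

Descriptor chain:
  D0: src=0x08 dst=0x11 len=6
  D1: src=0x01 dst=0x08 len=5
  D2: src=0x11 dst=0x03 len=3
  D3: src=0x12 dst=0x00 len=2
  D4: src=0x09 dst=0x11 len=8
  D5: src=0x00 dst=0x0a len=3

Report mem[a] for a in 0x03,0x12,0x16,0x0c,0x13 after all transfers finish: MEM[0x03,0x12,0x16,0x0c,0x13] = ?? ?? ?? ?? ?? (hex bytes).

D0: mem[0x11..0x16] <- [d9 69 ce 12 33 b3]
D1: mem[0x08..0x0c] <- [a5 2a 68 96 3b]
D2: mem[0x03..0x05] <- [d9 69 ce]
D3: mem[0x00..0x01] <- [69 ce]
D4: mem[0x11..0x18] <- [2a 68 96 3b b3 77 be bb]
D5: mem[0x0a..0x0c] <- [69 ce 2a]
query mem[0x03]=0xd9, mem[0x12]=0x68, mem[0x16]=0x77, mem[0x0c]=0x2a, mem[0x13]=0x96

MEM[0x03,0x12,0x16,0x0c,0x13] = d9 68 77 2a 96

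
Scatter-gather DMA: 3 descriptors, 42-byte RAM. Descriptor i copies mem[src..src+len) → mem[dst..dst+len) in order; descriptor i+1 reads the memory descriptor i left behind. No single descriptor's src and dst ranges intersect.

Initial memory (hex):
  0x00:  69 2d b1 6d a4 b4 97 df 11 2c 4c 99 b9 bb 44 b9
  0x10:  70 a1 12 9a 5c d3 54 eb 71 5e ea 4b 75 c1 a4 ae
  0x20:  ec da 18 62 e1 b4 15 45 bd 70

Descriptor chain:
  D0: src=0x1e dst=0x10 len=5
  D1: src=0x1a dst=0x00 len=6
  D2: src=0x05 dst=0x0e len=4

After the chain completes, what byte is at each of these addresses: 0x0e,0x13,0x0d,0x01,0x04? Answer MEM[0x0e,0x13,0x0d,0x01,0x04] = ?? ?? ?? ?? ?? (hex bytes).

D0: mem[0x10..0x14] <- [a4 ae ec da 18]
D1: mem[0x00..0x05] <- [ea 4b 75 c1 a4 ae]
D2: mem[0x0e..0x11] <- [ae 97 df 11]
query mem[0x0e]=0xae, mem[0x13]=0xda, mem[0x0d]=0xbb, mem[0x01]=0x4b, mem[0x04]=0xa4

MEM[0x0e,0x13,0x0d,0x01,0x04] = ae da bb 4b a4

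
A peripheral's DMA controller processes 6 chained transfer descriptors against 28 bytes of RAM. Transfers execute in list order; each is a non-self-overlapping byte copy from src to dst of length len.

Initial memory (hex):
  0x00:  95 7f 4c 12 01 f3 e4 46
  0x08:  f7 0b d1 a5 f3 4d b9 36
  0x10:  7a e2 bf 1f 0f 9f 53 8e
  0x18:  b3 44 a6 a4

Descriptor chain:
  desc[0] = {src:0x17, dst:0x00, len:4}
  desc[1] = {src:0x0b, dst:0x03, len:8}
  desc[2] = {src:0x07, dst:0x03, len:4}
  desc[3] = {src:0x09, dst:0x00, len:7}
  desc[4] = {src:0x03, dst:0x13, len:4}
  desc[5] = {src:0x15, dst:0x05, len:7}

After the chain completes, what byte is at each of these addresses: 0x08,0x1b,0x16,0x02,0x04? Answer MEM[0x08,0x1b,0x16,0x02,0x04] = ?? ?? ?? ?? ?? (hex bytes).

MEM[0x08,0x1b,0x16,0x02,0x04] = b3 a4 36 a5 4d

  after D0: wrote 4B at 0x00 = 8eb344a6
  after D1: wrote 8B at 0x03 = a5f34db9367ae2bf
  after D2: wrote 4B at 0x03 = 367ae2bf
  after D3: wrote 7B at 0x00 = e2bfa5f34db936
  after D4: wrote 4B at 0x13 = f34db936
  after D5: wrote 7B at 0x05 = b9368eb344a6a4
query mem[0x08]=0xb3, mem[0x1b]=0xa4, mem[0x16]=0x36, mem[0x02]=0xa5, mem[0x04]=0x4d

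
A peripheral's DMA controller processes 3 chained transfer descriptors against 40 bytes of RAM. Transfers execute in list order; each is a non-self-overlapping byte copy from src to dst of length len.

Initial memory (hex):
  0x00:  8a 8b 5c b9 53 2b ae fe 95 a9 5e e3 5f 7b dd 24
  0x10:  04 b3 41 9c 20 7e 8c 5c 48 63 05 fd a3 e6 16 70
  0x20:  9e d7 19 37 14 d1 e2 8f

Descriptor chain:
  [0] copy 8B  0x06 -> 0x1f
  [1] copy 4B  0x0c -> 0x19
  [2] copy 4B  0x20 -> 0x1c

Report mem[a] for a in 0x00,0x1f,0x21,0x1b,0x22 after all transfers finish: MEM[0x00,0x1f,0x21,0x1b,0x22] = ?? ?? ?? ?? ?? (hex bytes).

MEM[0x00,0x1f,0x21,0x1b,0x22] = 8a 5e 95 dd a9

  after D0: wrote 8B at 0x1f = aefe95a95ee35f7b
  after D1: wrote 4B at 0x19 = 5f7bdd24
  after D2: wrote 4B at 0x1c = fe95a95e
query mem[0x00]=0x8a, mem[0x1f]=0x5e, mem[0x21]=0x95, mem[0x1b]=0xdd, mem[0x22]=0xa9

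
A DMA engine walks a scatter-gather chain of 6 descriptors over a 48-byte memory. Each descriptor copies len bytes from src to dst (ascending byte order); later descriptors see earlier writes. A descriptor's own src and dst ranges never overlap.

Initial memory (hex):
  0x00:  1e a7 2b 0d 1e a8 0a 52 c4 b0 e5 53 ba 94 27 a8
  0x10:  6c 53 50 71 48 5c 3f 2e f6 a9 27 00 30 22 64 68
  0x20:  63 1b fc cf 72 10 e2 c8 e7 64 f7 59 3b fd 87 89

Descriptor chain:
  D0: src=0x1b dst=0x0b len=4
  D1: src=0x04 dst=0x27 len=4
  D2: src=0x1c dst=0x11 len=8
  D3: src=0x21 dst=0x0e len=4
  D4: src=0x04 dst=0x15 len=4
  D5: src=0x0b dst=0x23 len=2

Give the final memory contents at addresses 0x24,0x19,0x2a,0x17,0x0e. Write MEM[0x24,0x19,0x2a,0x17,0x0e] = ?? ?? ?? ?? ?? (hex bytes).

MEM[0x24,0x19,0x2a,0x17,0x0e] = 30 a9 52 0a 1b

[0] 0x1b->0x0b len=4 : 00 30 22 64
[1] 0x04->0x27 len=4 : 1e a8 0a 52
[2] 0x1c->0x11 len=8 : 30 22 64 68 63 1b fc cf
[3] 0x21->0x0e len=4 : 1b fc cf 72
[4] 0x04->0x15 len=4 : 1e a8 0a 52
[5] 0x0b->0x23 len=2 : 00 30
query mem[0x24]=0x30, mem[0x19]=0xa9, mem[0x2a]=0x52, mem[0x17]=0x0a, mem[0x0e]=0x1b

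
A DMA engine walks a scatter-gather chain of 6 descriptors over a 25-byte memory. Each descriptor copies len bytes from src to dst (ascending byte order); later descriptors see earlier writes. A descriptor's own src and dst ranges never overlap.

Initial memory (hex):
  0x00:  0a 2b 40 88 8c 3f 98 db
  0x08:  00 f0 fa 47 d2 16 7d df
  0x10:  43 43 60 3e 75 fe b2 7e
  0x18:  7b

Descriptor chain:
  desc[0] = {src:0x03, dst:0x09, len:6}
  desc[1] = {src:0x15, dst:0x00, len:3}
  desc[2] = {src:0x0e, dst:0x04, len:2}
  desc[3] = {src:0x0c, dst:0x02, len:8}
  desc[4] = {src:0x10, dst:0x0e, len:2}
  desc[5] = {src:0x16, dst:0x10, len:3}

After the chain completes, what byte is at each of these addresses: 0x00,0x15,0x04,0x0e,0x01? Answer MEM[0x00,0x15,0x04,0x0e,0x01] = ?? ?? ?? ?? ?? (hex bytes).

MEM[0x00,0x15,0x04,0x0e,0x01] = fe fe 00 43 b2

#0 dst[0x09+6] := {0x88,0x8c,0x3f,0x98,0xdb,0x00}
#1 dst[0x00+3] := {0xfe,0xb2,0x7e}
#2 dst[0x04+2] := {0x00,0xdf}
#3 dst[0x02+8] := {0x98,0xdb,0x00,0xdf,0x43,0x43,0x60,0x3e}
#4 dst[0x0e+2] := {0x43,0x43}
#5 dst[0x10+3] := {0xb2,0x7e,0x7b}
query mem[0x00]=0xfe, mem[0x15]=0xfe, mem[0x04]=0x00, mem[0x0e]=0x43, mem[0x01]=0xb2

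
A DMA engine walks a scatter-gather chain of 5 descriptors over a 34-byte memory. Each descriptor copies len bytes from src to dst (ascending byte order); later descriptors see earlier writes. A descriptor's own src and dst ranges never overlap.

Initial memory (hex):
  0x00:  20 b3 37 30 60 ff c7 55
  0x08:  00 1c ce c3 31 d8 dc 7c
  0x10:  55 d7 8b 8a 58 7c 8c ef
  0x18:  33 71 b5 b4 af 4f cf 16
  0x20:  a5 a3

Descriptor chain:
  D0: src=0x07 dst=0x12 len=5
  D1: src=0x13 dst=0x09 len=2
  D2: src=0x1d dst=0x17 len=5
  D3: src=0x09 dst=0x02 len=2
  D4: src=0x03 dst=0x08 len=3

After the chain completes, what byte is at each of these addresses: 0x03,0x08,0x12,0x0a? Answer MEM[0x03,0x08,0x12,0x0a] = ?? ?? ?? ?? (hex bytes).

MEM[0x03,0x08,0x12,0x0a] = 1c 1c 55 ff

  after D0: wrote 5B at 0x12 = 55001ccec3
  after D1: wrote 2B at 0x09 = 001c
  after D2: wrote 5B at 0x17 = 4fcf16a5a3
  after D3: wrote 2B at 0x02 = 001c
  after D4: wrote 3B at 0x08 = 1c60ff
query mem[0x03]=0x1c, mem[0x08]=0x1c, mem[0x12]=0x55, mem[0x0a]=0xff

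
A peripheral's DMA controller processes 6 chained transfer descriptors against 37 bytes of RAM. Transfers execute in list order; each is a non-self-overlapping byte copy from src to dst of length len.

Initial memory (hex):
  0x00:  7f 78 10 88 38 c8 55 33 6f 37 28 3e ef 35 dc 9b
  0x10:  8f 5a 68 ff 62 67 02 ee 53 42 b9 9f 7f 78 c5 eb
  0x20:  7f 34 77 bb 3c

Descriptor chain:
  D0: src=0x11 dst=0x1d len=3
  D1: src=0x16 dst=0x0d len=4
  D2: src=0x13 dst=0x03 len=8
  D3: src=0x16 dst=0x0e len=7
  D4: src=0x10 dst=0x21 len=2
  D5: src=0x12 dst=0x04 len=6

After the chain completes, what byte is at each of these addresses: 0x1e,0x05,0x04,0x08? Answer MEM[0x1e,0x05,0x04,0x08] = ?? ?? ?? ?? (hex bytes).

  after D0: wrote 3B at 0x1d = 5a68ff
  after D1: wrote 4B at 0x0d = 02ee5342
  after D2: wrote 8B at 0x03 = ff626702ee5342b9
  after D3: wrote 7B at 0x0e = 02ee5342b99f7f
  after D4: wrote 2B at 0x21 = 5342
  after D5: wrote 6B at 0x04 = b99f7f6702ee
query mem[0x1e]=0x68, mem[0x05]=0x9f, mem[0x04]=0xb9, mem[0x08]=0x02

MEM[0x1e,0x05,0x04,0x08] = 68 9f b9 02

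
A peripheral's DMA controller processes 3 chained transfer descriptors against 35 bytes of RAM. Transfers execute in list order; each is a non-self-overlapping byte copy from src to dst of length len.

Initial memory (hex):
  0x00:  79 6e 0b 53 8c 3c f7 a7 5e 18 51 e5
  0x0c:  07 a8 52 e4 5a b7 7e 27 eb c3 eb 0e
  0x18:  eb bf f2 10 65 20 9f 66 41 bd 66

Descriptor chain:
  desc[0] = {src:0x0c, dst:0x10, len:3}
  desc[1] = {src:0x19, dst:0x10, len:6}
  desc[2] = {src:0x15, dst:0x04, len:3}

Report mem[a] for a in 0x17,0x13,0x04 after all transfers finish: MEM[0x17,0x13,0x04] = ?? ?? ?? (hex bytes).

MEM[0x17,0x13,0x04] = 0e 65 9f

D0: mem[0x10..0x12] <- [07 a8 52]
D1: mem[0x10..0x15] <- [bf f2 10 65 20 9f]
D2: mem[0x04..0x06] <- [9f eb 0e]
query mem[0x17]=0x0e, mem[0x13]=0x65, mem[0x04]=0x9f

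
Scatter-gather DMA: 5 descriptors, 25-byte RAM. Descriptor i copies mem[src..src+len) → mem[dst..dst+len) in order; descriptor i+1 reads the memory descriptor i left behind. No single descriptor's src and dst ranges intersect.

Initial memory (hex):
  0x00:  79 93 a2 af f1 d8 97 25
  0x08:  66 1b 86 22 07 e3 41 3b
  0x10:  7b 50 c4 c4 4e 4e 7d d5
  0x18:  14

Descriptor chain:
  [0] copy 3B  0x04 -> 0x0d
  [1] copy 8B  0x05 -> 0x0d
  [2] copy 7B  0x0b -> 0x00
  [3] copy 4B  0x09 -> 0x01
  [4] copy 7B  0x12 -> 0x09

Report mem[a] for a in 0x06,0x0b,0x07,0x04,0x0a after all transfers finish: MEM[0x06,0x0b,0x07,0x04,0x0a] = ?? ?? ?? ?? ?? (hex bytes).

MEM[0x06,0x0b,0x07,0x04,0x0a] = 1b 07 25 07 22

#0 dst[0x0d+3] := {0xf1,0xd8,0x97}
#1 dst[0x0d+8] := {0xd8,0x97,0x25,0x66,0x1b,0x86,0x22,0x07}
#2 dst[0x00+7] := {0x22,0x07,0xd8,0x97,0x25,0x66,0x1b}
#3 dst[0x01+4] := {0x1b,0x86,0x22,0x07}
#4 dst[0x09+7] := {0x86,0x22,0x07,0x4e,0x7d,0xd5,0x14}
query mem[0x06]=0x1b, mem[0x0b]=0x07, mem[0x07]=0x25, mem[0x04]=0x07, mem[0x0a]=0x22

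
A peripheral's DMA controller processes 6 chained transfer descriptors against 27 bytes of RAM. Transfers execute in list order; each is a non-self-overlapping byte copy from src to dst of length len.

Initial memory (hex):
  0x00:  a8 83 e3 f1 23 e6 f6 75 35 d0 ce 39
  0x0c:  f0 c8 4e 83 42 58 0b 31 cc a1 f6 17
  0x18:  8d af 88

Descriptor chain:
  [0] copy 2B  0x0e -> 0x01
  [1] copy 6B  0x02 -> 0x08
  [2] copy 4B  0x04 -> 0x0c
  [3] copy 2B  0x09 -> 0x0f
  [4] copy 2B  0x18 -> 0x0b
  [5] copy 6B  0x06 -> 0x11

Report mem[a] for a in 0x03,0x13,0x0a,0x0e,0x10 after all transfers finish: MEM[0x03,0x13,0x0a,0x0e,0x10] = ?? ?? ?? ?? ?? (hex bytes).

D0: mem[0x01..0x02] <- [4e 83]
D1: mem[0x08..0x0d] <- [83 f1 23 e6 f6 75]
D2: mem[0x0c..0x0f] <- [23 e6 f6 75]
D3: mem[0x0f..0x10] <- [f1 23]
D4: mem[0x0b..0x0c] <- [8d af]
D5: mem[0x11..0x16] <- [f6 75 83 f1 23 8d]
query mem[0x03]=0xf1, mem[0x13]=0x83, mem[0x0a]=0x23, mem[0x0e]=0xf6, mem[0x10]=0x23

MEM[0x03,0x13,0x0a,0x0e,0x10] = f1 83 23 f6 23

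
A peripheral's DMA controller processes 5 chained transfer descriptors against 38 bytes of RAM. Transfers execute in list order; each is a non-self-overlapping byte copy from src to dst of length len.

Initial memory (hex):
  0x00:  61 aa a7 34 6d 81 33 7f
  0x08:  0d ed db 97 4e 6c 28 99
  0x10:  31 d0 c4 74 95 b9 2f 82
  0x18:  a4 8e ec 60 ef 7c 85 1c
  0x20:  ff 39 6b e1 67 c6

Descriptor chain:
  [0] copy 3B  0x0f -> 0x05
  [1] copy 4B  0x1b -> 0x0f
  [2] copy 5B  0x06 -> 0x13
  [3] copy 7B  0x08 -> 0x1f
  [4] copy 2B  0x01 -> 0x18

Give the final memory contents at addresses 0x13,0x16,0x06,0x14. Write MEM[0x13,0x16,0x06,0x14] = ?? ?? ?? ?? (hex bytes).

MEM[0x13,0x16,0x06,0x14] = 31 ed 31 d0

[0] 0x0f->0x05 len=3 : 99 31 d0
[1] 0x1b->0x0f len=4 : 60 ef 7c 85
[2] 0x06->0x13 len=5 : 31 d0 0d ed db
[3] 0x08->0x1f len=7 : 0d ed db 97 4e 6c 28
[4] 0x01->0x18 len=2 : aa a7
query mem[0x13]=0x31, mem[0x16]=0xed, mem[0x06]=0x31, mem[0x14]=0xd0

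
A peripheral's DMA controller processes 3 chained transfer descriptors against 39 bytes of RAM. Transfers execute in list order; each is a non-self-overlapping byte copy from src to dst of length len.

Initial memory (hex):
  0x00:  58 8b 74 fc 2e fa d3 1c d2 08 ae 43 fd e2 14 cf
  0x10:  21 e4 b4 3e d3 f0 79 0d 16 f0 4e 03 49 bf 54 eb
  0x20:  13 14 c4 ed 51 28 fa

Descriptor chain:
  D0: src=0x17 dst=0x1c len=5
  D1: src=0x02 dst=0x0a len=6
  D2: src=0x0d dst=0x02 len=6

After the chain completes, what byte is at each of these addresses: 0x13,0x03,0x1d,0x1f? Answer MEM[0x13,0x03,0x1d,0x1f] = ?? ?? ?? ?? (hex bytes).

MEM[0x13,0x03,0x1d,0x1f] = 3e d3 16 4e

  after D0: wrote 5B at 0x1c = 0d16f04e03
  after D1: wrote 6B at 0x0a = 74fc2efad31c
  after D2: wrote 6B at 0x02 = fad31c21e4b4
query mem[0x13]=0x3e, mem[0x03]=0xd3, mem[0x1d]=0x16, mem[0x1f]=0x4e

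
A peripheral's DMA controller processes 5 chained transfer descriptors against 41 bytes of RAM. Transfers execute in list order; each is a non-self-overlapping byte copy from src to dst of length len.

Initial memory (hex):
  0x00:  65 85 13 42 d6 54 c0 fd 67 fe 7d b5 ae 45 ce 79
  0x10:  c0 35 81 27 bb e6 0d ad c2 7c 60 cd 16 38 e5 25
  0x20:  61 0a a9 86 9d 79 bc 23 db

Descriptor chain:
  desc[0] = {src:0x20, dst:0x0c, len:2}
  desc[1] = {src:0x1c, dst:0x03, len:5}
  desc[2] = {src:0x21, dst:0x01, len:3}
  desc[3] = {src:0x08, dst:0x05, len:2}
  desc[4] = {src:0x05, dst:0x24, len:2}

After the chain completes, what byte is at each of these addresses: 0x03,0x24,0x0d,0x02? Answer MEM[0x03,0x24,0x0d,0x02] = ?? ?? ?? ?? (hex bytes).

#0 dst[0x0c+2] := {0x61,0x0a}
#1 dst[0x03+5] := {0x16,0x38,0xe5,0x25,0x61}
#2 dst[0x01+3] := {0x0a,0xa9,0x86}
#3 dst[0x05+2] := {0x67,0xfe}
#4 dst[0x24+2] := {0x67,0xfe}
query mem[0x03]=0x86, mem[0x24]=0x67, mem[0x0d]=0x0a, mem[0x02]=0xa9

MEM[0x03,0x24,0x0d,0x02] = 86 67 0a a9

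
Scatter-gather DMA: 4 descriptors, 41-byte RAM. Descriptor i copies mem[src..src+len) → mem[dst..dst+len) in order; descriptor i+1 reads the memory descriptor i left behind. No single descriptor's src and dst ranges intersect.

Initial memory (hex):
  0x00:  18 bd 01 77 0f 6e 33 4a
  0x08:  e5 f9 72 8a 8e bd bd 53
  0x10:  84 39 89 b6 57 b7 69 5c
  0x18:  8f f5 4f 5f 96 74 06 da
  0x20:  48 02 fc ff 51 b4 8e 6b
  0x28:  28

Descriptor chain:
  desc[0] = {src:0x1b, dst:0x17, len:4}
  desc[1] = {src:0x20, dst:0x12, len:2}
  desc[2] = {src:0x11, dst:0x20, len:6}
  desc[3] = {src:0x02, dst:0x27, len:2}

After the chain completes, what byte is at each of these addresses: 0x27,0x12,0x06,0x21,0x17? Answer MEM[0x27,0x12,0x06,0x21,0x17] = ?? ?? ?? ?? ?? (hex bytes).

MEM[0x27,0x12,0x06,0x21,0x17] = 01 48 33 48 5f

#0 dst[0x17+4] := {0x5f,0x96,0x74,0x06}
#1 dst[0x12+2] := {0x48,0x02}
#2 dst[0x20+6] := {0x39,0x48,0x02,0x57,0xb7,0x69}
#3 dst[0x27+2] := {0x01,0x77}
query mem[0x27]=0x01, mem[0x12]=0x48, mem[0x06]=0x33, mem[0x21]=0x48, mem[0x17]=0x5f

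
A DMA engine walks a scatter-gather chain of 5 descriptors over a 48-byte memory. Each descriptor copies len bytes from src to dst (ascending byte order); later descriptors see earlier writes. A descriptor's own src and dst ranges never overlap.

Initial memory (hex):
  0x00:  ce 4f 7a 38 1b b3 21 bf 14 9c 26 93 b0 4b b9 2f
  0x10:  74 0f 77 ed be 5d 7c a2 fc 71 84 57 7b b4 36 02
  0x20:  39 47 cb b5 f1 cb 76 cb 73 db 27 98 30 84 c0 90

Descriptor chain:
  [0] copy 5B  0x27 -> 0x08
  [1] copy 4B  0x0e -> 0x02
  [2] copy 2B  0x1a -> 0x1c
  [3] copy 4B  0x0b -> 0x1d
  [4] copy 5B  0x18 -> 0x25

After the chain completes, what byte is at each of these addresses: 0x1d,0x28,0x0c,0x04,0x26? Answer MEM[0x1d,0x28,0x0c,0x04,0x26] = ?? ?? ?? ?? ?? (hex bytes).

[0] 0x27->0x08 len=5 : cb 73 db 27 98
[1] 0x0e->0x02 len=4 : b9 2f 74 0f
[2] 0x1a->0x1c len=2 : 84 57
[3] 0x0b->0x1d len=4 : 27 98 4b b9
[4] 0x18->0x25 len=5 : fc 71 84 57 84
query mem[0x1d]=0x27, mem[0x28]=0x57, mem[0x0c]=0x98, mem[0x04]=0x74, mem[0x26]=0x71

MEM[0x1d,0x28,0x0c,0x04,0x26] = 27 57 98 74 71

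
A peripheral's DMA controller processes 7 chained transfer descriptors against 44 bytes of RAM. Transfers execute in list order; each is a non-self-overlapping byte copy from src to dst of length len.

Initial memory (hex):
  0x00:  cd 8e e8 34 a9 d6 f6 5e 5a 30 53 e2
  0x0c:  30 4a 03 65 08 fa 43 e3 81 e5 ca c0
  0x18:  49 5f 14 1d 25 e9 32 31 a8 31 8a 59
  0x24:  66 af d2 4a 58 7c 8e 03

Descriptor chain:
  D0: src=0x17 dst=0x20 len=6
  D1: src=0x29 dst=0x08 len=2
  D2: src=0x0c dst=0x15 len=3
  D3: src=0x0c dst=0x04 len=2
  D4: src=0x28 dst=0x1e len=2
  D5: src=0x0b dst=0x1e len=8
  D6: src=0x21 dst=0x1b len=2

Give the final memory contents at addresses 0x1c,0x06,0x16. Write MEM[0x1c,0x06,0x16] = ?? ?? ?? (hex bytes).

MEM[0x1c,0x06,0x16] = 65 f6 4a

  after D0: wrote 6B at 0x20 = c0495f141d25
  after D1: wrote 2B at 0x08 = 7c8e
  after D2: wrote 3B at 0x15 = 304a03
  after D3: wrote 2B at 0x04 = 304a
  after D4: wrote 2B at 0x1e = 587c
  after D5: wrote 8B at 0x1e = e2304a036508fa43
  after D6: wrote 2B at 0x1b = 0365
query mem[0x1c]=0x65, mem[0x06]=0xf6, mem[0x16]=0x4a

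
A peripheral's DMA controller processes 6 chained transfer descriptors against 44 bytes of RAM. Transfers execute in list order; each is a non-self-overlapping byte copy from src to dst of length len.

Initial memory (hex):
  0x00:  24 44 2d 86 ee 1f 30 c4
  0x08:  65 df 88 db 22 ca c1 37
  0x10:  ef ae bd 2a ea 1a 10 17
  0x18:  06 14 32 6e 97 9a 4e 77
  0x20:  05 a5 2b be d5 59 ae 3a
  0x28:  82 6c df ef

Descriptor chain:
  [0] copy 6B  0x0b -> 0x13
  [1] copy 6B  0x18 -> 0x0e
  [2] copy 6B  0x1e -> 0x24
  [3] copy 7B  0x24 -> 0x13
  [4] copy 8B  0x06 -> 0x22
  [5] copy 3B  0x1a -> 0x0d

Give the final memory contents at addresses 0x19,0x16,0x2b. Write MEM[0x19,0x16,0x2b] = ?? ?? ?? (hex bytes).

MEM[0x19,0x16,0x2b] = df a5 ef

  after D0: wrote 6B at 0x13 = db22cac137ef
  after D1: wrote 6B at 0x0e = ef14326e979a
  after D2: wrote 6B at 0x24 = 4e7705a52bbe
  after D3: wrote 7B at 0x13 = 4e7705a52bbedf
  after D4: wrote 8B at 0x22 = 30c465df88db22ca
  after D5: wrote 3B at 0x0d = 326e97
query mem[0x19]=0xdf, mem[0x16]=0xa5, mem[0x2b]=0xef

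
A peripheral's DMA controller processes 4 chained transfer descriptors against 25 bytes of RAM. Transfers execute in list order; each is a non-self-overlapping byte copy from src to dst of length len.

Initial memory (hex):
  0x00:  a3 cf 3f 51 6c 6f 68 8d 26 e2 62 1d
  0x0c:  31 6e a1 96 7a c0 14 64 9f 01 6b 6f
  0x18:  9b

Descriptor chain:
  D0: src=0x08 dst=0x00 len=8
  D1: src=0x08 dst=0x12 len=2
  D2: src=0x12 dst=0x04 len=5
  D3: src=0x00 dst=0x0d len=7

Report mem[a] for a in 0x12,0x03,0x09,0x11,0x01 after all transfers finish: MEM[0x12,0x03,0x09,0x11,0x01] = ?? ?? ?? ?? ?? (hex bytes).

MEM[0x12,0x03,0x09,0x11,0x01] = e2 1d e2 26 e2

D0: mem[0x00..0x07] <- [26 e2 62 1d 31 6e a1 96]
D1: mem[0x12..0x13] <- [26 e2]
D2: mem[0x04..0x08] <- [26 e2 9f 01 6b]
D3: mem[0x0d..0x13] <- [26 e2 62 1d 26 e2 9f]
query mem[0x12]=0xe2, mem[0x03]=0x1d, mem[0x09]=0xe2, mem[0x11]=0x26, mem[0x01]=0xe2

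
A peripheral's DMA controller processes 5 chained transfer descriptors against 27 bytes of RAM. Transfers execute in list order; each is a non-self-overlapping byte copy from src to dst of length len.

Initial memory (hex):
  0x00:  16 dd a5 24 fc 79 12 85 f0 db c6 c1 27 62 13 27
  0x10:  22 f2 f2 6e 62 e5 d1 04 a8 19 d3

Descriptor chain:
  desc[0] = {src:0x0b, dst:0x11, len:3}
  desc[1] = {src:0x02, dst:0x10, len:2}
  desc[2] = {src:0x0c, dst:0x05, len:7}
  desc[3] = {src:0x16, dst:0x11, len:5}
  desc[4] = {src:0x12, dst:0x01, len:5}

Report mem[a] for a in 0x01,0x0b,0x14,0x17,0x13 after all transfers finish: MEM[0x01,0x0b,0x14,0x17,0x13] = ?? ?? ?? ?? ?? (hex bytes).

MEM[0x01,0x0b,0x14,0x17,0x13] = 04 27 19 04 a8

#0 dst[0x11+3] := {0xc1,0x27,0x62}
#1 dst[0x10+2] := {0xa5,0x24}
#2 dst[0x05+7] := {0x27,0x62,0x13,0x27,0xa5,0x24,0x27}
#3 dst[0x11+5] := {0xd1,0x04,0xa8,0x19,0xd3}
#4 dst[0x01+5] := {0x04,0xa8,0x19,0xd3,0xd1}
query mem[0x01]=0x04, mem[0x0b]=0x27, mem[0x14]=0x19, mem[0x17]=0x04, mem[0x13]=0xa8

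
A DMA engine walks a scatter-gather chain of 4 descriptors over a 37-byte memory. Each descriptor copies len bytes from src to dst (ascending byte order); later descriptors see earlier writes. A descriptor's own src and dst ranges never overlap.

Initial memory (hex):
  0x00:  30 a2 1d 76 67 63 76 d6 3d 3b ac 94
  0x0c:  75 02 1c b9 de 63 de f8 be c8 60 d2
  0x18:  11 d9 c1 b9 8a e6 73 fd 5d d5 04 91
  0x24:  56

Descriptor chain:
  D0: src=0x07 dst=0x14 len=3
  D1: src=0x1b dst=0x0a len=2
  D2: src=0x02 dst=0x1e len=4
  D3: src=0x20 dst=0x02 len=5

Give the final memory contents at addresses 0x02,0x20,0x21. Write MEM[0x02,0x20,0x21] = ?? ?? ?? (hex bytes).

MEM[0x02,0x20,0x21] = 67 67 63

#0 dst[0x14+3] := {0xd6,0x3d,0x3b}
#1 dst[0x0a+2] := {0xb9,0x8a}
#2 dst[0x1e+4] := {0x1d,0x76,0x67,0x63}
#3 dst[0x02+5] := {0x67,0x63,0x04,0x91,0x56}
query mem[0x02]=0x67, mem[0x20]=0x67, mem[0x21]=0x63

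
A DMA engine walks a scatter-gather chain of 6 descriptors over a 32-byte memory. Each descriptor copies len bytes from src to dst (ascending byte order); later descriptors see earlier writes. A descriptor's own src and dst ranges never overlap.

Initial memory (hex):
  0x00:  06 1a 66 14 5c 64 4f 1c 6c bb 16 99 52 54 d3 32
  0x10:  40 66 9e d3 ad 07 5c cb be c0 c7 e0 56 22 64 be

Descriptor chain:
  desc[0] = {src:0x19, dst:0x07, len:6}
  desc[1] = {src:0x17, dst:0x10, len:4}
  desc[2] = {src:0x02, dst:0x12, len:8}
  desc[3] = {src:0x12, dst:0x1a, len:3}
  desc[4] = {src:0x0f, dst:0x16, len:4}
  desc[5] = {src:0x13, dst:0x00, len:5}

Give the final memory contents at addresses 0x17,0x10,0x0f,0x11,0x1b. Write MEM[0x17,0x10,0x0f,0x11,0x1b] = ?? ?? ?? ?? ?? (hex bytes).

MEM[0x17,0x10,0x0f,0x11,0x1b] = cb cb 32 be 14

[0] 0x19->0x07 len=6 : c0 c7 e0 56 22 64
[1] 0x17->0x10 len=4 : cb be c0 c7
[2] 0x02->0x12 len=8 : 66 14 5c 64 4f c0 c7 e0
[3] 0x12->0x1a len=3 : 66 14 5c
[4] 0x0f->0x16 len=4 : 32 cb be 66
[5] 0x13->0x00 len=5 : 14 5c 64 32 cb
query mem[0x17]=0xcb, mem[0x10]=0xcb, mem[0x0f]=0x32, mem[0x11]=0xbe, mem[0x1b]=0x14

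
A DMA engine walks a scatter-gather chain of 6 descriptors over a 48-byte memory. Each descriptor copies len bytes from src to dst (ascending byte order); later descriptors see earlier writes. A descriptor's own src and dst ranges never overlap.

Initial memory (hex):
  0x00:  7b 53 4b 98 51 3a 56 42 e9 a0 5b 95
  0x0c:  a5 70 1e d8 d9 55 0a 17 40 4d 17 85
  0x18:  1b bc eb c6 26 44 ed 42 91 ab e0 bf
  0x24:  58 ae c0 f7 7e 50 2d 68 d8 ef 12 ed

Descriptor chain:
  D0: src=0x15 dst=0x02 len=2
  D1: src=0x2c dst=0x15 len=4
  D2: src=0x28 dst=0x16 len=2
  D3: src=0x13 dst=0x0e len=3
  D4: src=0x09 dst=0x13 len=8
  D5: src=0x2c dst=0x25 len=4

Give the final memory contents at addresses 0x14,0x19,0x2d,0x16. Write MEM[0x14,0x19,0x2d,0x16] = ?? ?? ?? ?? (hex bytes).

#0 dst[0x02+2] := {0x4d,0x17}
#1 dst[0x15+4] := {0xd8,0xef,0x12,0xed}
#2 dst[0x16+2] := {0x7e,0x50}
#3 dst[0x0e+3] := {0x17,0x40,0xd8}
#4 dst[0x13+8] := {0xa0,0x5b,0x95,0xa5,0x70,0x17,0x40,0xd8}
#5 dst[0x25+4] := {0xd8,0xef,0x12,0xed}
query mem[0x14]=0x5b, mem[0x19]=0x40, mem[0x2d]=0xef, mem[0x16]=0xa5

MEM[0x14,0x19,0x2d,0x16] = 5b 40 ef a5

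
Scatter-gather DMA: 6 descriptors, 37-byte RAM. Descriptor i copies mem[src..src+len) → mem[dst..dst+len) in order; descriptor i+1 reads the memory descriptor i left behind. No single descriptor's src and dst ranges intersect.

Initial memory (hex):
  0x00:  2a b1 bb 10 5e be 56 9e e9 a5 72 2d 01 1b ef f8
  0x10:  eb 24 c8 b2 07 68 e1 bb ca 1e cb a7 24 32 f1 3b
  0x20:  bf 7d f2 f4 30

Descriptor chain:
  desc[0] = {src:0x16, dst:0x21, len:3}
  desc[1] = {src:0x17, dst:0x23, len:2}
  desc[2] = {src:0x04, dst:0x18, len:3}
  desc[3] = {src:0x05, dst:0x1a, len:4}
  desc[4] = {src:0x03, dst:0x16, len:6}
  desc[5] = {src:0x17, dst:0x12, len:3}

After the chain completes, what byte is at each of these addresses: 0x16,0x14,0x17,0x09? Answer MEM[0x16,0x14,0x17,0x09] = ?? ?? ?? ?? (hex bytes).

MEM[0x16,0x14,0x17,0x09] = 10 56 5e a5

D0: mem[0x21..0x23] <- [e1 bb ca]
D1: mem[0x23..0x24] <- [bb ca]
D2: mem[0x18..0x1a] <- [5e be 56]
D3: mem[0x1a..0x1d] <- [be 56 9e e9]
D4: mem[0x16..0x1b] <- [10 5e be 56 9e e9]
D5: mem[0x12..0x14] <- [5e be 56]
query mem[0x16]=0x10, mem[0x14]=0x56, mem[0x17]=0x5e, mem[0x09]=0xa5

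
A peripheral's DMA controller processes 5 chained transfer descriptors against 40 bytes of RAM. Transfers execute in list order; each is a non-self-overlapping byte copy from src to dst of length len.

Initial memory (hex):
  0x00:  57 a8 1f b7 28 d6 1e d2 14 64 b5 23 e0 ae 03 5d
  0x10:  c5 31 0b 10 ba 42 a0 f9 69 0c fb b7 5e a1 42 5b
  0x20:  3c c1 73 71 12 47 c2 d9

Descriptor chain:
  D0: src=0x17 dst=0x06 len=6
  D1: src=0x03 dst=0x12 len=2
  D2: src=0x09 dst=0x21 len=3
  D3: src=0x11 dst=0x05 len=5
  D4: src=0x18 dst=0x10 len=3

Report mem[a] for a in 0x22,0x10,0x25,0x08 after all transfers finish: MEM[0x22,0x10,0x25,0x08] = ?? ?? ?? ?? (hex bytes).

MEM[0x22,0x10,0x25,0x08] = b7 69 47 ba

  after D0: wrote 6B at 0x06 = f9690cfbb75e
  after D1: wrote 2B at 0x12 = b728
  after D2: wrote 3B at 0x21 = fbb75e
  after D3: wrote 5B at 0x05 = 31b728ba42
  after D4: wrote 3B at 0x10 = 690cfb
query mem[0x22]=0xb7, mem[0x10]=0x69, mem[0x25]=0x47, mem[0x08]=0xba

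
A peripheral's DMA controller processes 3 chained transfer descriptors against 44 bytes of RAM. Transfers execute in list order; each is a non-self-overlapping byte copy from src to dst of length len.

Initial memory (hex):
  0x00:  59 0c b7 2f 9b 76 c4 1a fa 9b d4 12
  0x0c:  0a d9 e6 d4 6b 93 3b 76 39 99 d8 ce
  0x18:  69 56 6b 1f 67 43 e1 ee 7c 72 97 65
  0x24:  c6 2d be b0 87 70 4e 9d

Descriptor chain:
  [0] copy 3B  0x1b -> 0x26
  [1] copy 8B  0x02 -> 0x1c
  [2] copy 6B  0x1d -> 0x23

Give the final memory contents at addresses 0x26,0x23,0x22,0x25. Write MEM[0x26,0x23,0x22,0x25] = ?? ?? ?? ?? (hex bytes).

MEM[0x26,0x23,0x22,0x25] = c4 2f fa 76

  after D0: wrote 3B at 0x26 = 1f6743
  after D1: wrote 8B at 0x1c = b72f9b76c41afa9b
  after D2: wrote 6B at 0x23 = 2f9b76c41afa
query mem[0x26]=0xc4, mem[0x23]=0x2f, mem[0x22]=0xfa, mem[0x25]=0x76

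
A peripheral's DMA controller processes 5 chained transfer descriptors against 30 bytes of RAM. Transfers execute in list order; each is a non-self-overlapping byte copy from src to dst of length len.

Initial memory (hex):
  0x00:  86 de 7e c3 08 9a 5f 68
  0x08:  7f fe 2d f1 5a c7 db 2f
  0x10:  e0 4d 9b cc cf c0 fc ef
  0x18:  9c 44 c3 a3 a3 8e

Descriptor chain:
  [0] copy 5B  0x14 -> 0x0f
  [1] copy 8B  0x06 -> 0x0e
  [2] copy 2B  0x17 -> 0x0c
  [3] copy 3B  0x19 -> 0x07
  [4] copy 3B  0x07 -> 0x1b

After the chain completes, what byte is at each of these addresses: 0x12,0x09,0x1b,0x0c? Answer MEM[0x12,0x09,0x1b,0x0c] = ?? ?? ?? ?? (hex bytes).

  after D0: wrote 5B at 0x0f = cfc0fcef9c
  after D1: wrote 8B at 0x0e = 5f687ffe2df15ac7
  after D2: wrote 2B at 0x0c = ef9c
  after D3: wrote 3B at 0x07 = 44c3a3
  after D4: wrote 3B at 0x1b = 44c3a3
query mem[0x12]=0x2d, mem[0x09]=0xa3, mem[0x1b]=0x44, mem[0x0c]=0xef

MEM[0x12,0x09,0x1b,0x0c] = 2d a3 44 ef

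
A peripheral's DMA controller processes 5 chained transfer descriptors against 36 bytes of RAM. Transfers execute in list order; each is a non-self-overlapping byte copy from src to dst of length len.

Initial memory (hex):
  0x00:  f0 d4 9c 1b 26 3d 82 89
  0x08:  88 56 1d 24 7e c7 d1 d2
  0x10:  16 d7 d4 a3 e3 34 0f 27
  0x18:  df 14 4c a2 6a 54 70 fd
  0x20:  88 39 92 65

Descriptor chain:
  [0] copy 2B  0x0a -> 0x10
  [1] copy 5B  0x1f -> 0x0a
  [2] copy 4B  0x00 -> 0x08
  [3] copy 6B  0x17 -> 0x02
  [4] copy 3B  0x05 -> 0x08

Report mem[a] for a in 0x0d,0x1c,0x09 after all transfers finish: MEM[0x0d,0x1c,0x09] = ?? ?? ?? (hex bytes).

[0] 0x0a->0x10 len=2 : 1d 24
[1] 0x1f->0x0a len=5 : fd 88 39 92 65
[2] 0x00->0x08 len=4 : f0 d4 9c 1b
[3] 0x17->0x02 len=6 : 27 df 14 4c a2 6a
[4] 0x05->0x08 len=3 : 4c a2 6a
query mem[0x0d]=0x92, mem[0x1c]=0x6a, mem[0x09]=0xa2

MEM[0x0d,0x1c,0x09] = 92 6a a2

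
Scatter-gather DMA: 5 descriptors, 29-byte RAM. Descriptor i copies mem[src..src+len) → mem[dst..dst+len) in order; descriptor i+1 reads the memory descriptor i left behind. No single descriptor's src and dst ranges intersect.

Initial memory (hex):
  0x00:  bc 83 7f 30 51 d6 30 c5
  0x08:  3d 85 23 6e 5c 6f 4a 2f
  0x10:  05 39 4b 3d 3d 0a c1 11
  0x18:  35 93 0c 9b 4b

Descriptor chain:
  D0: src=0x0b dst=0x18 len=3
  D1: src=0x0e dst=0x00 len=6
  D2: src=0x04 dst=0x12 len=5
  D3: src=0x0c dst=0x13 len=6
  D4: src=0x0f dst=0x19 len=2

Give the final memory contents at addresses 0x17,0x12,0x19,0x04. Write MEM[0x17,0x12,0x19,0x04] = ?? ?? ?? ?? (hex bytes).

D0: mem[0x18..0x1a] <- [6e 5c 6f]
D1: mem[0x00..0x05] <- [4a 2f 05 39 4b 3d]
D2: mem[0x12..0x16] <- [4b 3d 30 c5 3d]
D3: mem[0x13..0x18] <- [5c 6f 4a 2f 05 39]
D4: mem[0x19..0x1a] <- [2f 05]
query mem[0x17]=0x05, mem[0x12]=0x4b, mem[0x19]=0x2f, mem[0x04]=0x4b

MEM[0x17,0x12,0x19,0x04] = 05 4b 2f 4b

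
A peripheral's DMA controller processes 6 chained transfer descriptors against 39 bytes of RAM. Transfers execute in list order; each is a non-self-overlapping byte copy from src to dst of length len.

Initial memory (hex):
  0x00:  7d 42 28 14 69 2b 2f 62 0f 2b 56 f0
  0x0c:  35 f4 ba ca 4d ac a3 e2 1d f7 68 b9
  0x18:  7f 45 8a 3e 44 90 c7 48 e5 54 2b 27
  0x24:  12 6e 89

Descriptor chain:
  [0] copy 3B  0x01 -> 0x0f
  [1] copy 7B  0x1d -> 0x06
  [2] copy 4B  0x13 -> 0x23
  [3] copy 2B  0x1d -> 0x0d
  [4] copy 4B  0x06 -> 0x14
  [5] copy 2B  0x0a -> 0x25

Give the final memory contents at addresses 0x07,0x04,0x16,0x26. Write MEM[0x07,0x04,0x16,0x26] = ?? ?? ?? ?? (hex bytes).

MEM[0x07,0x04,0x16,0x26] = c7 69 48 2b

#0 dst[0x0f+3] := {0x42,0x28,0x14}
#1 dst[0x06+7] := {0x90,0xc7,0x48,0xe5,0x54,0x2b,0x27}
#2 dst[0x23+4] := {0xe2,0x1d,0xf7,0x68}
#3 dst[0x0d+2] := {0x90,0xc7}
#4 dst[0x14+4] := {0x90,0xc7,0x48,0xe5}
#5 dst[0x25+2] := {0x54,0x2b}
query mem[0x07]=0xc7, mem[0x04]=0x69, mem[0x16]=0x48, mem[0x26]=0x2b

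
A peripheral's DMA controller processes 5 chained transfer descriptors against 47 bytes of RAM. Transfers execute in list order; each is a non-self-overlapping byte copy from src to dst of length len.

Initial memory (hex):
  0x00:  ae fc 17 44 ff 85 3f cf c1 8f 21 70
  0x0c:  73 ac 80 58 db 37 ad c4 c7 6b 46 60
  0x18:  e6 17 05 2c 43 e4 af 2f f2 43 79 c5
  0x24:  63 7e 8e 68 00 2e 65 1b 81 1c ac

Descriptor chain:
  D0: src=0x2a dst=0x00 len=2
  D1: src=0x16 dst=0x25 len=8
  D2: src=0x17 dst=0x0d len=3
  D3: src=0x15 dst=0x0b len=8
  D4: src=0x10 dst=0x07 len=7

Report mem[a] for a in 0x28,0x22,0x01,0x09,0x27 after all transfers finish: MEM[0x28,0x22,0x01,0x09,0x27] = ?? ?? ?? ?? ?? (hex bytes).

  after D0: wrote 2B at 0x00 = 651b
  after D1: wrote 8B at 0x25 = 4660e617052c43e4
  after D2: wrote 3B at 0x0d = 60e617
  after D3: wrote 8B at 0x0b = 6b4660e617052c43
  after D4: wrote 7B at 0x07 = 052c43c4c76b46
query mem[0x28]=0x17, mem[0x22]=0x79, mem[0x01]=0x1b, mem[0x09]=0x43, mem[0x27]=0xe6

MEM[0x28,0x22,0x01,0x09,0x27] = 17 79 1b 43 e6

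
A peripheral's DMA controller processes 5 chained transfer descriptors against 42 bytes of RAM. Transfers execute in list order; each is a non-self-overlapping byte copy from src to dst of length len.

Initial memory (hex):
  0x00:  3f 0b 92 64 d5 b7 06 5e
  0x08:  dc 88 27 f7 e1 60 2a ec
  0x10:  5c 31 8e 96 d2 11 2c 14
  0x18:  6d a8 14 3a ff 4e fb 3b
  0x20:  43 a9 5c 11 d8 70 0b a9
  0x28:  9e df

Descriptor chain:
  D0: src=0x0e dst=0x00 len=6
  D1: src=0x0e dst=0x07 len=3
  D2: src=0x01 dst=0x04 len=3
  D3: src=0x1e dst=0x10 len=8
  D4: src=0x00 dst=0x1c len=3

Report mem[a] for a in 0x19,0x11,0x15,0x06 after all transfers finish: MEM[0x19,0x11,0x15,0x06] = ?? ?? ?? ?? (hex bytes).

MEM[0x19,0x11,0x15,0x06] = a8 3b 11 31

[0] 0x0e->0x00 len=6 : 2a ec 5c 31 8e 96
[1] 0x0e->0x07 len=3 : 2a ec 5c
[2] 0x01->0x04 len=3 : ec 5c 31
[3] 0x1e->0x10 len=8 : fb 3b 43 a9 5c 11 d8 70
[4] 0x00->0x1c len=3 : 2a ec 5c
query mem[0x19]=0xa8, mem[0x11]=0x3b, mem[0x15]=0x11, mem[0x06]=0x31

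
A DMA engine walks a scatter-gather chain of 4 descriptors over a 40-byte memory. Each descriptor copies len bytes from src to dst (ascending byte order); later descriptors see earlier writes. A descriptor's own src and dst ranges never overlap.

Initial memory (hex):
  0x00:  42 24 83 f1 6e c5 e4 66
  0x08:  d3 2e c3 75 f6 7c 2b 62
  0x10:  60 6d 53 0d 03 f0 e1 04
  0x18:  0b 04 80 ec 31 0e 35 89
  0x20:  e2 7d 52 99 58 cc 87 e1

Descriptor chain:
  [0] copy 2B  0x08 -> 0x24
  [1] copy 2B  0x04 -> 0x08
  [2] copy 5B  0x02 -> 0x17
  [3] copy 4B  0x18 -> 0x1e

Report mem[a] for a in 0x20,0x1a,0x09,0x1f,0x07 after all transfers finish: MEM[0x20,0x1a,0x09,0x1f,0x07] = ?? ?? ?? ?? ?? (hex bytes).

MEM[0x20,0x1a,0x09,0x1f,0x07] = c5 c5 c5 6e 66

  after D0: wrote 2B at 0x24 = d32e
  after D1: wrote 2B at 0x08 = 6ec5
  after D2: wrote 5B at 0x17 = 83f16ec5e4
  after D3: wrote 4B at 0x1e = f16ec5e4
query mem[0x20]=0xc5, mem[0x1a]=0xc5, mem[0x09]=0xc5, mem[0x1f]=0x6e, mem[0x07]=0x66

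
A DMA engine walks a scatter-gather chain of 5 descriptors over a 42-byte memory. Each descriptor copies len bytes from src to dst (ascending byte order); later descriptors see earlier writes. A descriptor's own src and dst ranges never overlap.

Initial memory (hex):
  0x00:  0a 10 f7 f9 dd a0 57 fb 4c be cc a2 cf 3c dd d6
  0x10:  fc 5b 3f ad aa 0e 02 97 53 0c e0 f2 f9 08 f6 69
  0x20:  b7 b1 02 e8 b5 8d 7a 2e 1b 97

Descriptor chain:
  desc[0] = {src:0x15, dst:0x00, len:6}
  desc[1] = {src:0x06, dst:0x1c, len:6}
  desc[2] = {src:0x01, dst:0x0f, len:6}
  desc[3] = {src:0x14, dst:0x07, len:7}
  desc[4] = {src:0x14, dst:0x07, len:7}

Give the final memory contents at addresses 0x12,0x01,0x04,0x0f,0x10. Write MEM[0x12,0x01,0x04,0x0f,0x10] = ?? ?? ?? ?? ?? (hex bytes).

MEM[0x12,0x01,0x04,0x0f,0x10] = 0c 02 0c 02 97

  after D0: wrote 6B at 0x00 = 0e0297530ce0
  after D1: wrote 6B at 0x1c = 57fb4cbecca2
  after D2: wrote 6B at 0x0f = 0297530ce057
  after D3: wrote 7B at 0x07 = 570e0297530ce0
  after D4: wrote 7B at 0x07 = 570e0297530ce0
query mem[0x12]=0x0c, mem[0x01]=0x02, mem[0x04]=0x0c, mem[0x0f]=0x02, mem[0x10]=0x97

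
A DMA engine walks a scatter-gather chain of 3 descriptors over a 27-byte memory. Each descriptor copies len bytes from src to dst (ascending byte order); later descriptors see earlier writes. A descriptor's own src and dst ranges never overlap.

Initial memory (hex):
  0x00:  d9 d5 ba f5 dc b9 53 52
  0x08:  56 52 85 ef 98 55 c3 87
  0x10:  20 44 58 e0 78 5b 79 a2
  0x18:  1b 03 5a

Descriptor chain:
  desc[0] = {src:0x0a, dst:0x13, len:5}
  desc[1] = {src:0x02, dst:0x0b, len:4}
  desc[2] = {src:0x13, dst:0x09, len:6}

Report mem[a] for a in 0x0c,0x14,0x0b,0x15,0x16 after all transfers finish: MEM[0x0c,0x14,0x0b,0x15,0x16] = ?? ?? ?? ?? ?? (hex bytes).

MEM[0x0c,0x14,0x0b,0x15,0x16] = 55 ef 98 98 55

#0 dst[0x13+5] := {0x85,0xef,0x98,0x55,0xc3}
#1 dst[0x0b+4] := {0xba,0xf5,0xdc,0xb9}
#2 dst[0x09+6] := {0x85,0xef,0x98,0x55,0xc3,0x1b}
query mem[0x0c]=0x55, mem[0x14]=0xef, mem[0x0b]=0x98, mem[0x15]=0x98, mem[0x16]=0x55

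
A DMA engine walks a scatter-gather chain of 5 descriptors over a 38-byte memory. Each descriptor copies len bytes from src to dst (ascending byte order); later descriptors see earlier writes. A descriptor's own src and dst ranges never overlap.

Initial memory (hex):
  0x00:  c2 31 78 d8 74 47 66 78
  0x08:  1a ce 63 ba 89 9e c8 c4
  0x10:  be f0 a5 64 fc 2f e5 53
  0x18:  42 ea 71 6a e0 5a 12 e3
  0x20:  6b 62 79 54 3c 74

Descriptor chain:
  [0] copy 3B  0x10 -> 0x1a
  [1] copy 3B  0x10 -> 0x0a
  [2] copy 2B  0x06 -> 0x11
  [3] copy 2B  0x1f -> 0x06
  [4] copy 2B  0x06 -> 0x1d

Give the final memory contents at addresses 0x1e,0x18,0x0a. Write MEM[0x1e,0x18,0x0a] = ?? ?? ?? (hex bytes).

MEM[0x1e,0x18,0x0a] = 6b 42 be

  after D0: wrote 3B at 0x1a = bef0a5
  after D1: wrote 3B at 0x0a = bef0a5
  after D2: wrote 2B at 0x11 = 6678
  after D3: wrote 2B at 0x06 = e36b
  after D4: wrote 2B at 0x1d = e36b
query mem[0x1e]=0x6b, mem[0x18]=0x42, mem[0x0a]=0xbe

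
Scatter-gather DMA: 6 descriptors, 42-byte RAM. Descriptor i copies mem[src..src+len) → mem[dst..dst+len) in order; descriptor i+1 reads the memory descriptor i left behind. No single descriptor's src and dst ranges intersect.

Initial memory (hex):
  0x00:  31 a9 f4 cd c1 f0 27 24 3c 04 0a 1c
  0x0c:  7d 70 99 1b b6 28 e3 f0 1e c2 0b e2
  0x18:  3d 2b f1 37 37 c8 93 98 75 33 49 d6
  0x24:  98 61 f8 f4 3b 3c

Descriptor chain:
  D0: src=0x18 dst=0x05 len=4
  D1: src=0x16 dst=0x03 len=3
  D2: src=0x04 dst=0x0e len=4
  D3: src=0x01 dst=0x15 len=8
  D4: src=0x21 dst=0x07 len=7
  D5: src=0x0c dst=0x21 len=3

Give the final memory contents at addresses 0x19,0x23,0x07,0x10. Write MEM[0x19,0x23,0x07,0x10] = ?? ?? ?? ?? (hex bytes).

#0 dst[0x05+4] := {0x3d,0x2b,0xf1,0x37}
#1 dst[0x03+3] := {0x0b,0xe2,0x3d}
#2 dst[0x0e+4] := {0xe2,0x3d,0x2b,0xf1}
#3 dst[0x15+8] := {0xa9,0xf4,0x0b,0xe2,0x3d,0x2b,0xf1,0x37}
#4 dst[0x07+7] := {0x33,0x49,0xd6,0x98,0x61,0xf8,0xf4}
#5 dst[0x21+3] := {0xf8,0xf4,0xe2}
query mem[0x19]=0x3d, mem[0x23]=0xe2, mem[0x07]=0x33, mem[0x10]=0x2b

MEM[0x19,0x23,0x07,0x10] = 3d e2 33 2b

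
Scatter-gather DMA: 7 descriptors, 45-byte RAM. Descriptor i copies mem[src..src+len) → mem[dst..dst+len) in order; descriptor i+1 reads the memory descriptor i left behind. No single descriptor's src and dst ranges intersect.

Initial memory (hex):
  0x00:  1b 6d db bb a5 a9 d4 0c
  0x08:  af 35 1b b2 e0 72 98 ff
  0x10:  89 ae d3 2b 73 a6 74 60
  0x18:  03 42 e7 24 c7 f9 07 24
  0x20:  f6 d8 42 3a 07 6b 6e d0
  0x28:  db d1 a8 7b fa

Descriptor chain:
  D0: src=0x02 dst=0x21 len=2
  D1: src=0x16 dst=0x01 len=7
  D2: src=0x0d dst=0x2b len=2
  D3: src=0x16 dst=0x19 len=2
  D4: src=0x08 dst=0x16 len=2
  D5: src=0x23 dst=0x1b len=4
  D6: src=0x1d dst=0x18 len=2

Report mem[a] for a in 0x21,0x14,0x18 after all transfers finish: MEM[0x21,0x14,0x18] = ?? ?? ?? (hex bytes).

#0 dst[0x21+2] := {0xdb,0xbb}
#1 dst[0x01+7] := {0x74,0x60,0x03,0x42,0xe7,0x24,0xc7}
#2 dst[0x2b+2] := {0x72,0x98}
#3 dst[0x19+2] := {0x74,0x60}
#4 dst[0x16+2] := {0xaf,0x35}
#5 dst[0x1b+4] := {0x3a,0x07,0x6b,0x6e}
#6 dst[0x18+2] := {0x6b,0x6e}
query mem[0x21]=0xdb, mem[0x14]=0x73, mem[0x18]=0x6b

MEM[0x21,0x14,0x18] = db 73 6b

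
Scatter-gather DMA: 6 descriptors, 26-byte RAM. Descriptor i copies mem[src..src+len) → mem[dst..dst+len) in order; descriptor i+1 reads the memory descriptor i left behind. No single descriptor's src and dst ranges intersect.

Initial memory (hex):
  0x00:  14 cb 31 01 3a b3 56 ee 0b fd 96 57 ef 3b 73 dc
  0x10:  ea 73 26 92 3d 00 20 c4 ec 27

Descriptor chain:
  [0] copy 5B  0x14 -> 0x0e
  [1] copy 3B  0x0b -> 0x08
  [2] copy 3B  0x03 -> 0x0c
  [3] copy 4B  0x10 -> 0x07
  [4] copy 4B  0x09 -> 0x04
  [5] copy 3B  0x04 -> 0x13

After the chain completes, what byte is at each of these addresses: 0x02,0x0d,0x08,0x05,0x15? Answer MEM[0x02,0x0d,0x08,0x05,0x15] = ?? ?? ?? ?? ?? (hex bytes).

[0] 0x14->0x0e len=5 : 3d 00 20 c4 ec
[1] 0x0b->0x08 len=3 : 57 ef 3b
[2] 0x03->0x0c len=3 : 01 3a b3
[3] 0x10->0x07 len=4 : 20 c4 ec 92
[4] 0x09->0x04 len=4 : ec 92 57 01
[5] 0x04->0x13 len=3 : ec 92 57
query mem[0x02]=0x31, mem[0x0d]=0x3a, mem[0x08]=0xc4, mem[0x05]=0x92, mem[0x15]=0x57

MEM[0x02,0x0d,0x08,0x05,0x15] = 31 3a c4 92 57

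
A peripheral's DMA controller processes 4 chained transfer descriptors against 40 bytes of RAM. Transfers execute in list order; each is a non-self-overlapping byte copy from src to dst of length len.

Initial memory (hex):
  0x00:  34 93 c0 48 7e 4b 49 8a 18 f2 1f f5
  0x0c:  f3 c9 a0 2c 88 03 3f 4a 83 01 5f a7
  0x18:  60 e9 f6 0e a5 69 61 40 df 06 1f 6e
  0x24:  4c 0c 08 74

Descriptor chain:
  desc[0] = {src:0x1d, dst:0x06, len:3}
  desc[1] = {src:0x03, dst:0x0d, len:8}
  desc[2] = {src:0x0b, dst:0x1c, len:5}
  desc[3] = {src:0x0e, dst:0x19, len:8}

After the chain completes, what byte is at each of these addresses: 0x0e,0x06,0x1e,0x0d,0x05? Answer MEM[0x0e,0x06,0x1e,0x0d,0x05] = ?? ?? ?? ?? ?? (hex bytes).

MEM[0x0e,0x06,0x1e,0x0d,0x05] = 7e 69 f2 48 4b

[0] 0x1d->0x06 len=3 : 69 61 40
[1] 0x03->0x0d len=8 : 48 7e 4b 69 61 40 f2 1f
[2] 0x0b->0x1c len=5 : f5 f3 48 7e 4b
[3] 0x0e->0x19 len=8 : 7e 4b 69 61 40 f2 1f 01
query mem[0x0e]=0x7e, mem[0x06]=0x69, mem[0x1e]=0xf2, mem[0x0d]=0x48, mem[0x05]=0x4b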